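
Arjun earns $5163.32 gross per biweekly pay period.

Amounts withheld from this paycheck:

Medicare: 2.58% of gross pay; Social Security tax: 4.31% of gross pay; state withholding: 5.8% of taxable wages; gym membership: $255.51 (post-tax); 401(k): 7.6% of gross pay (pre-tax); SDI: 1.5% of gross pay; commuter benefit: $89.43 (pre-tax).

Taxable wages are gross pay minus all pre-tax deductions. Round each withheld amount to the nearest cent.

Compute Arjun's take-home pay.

$3721.24

401(k): $5163.32 × 0.076 = $392.41
Commuter benefit: $89.43
Pre-tax total = $392.41 + $89.43 = $481.84
Taxable wages = $5163.32 − $481.84 = $4681.48
State withholding: $4681.48 × 0.058 = $271.53
SDI: $5163.32 × 0.015 = $77.45
Social Security tax: $5163.32 × 0.0431 = $222.54
Medicare: $5163.32 × 0.0258 = $133.21
Gym membership: $255.51
Total deductions = $392.41 + $89.43 + $271.53 + $77.45 + $222.54 + $133.21 + $255.51 = $1442.08
Net pay = $5163.32 − $1442.08 = $3721.24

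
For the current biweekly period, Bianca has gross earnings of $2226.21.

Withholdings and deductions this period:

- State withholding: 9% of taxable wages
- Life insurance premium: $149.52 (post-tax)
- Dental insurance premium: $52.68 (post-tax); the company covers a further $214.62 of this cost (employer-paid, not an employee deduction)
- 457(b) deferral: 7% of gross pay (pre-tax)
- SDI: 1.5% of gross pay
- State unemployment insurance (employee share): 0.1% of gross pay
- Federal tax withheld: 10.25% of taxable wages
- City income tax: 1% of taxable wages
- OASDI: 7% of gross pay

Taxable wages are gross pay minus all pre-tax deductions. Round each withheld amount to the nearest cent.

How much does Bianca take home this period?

$1257.49

457(b) deferral: $2226.21 × 0.07 = $155.83
Taxable wages = $2226.21 − $155.83 = $2070.38
City income tax: $2070.38 × 0.01 = $20.70
Federal tax withheld: $2070.38 × 0.1025 = $212.21
State withholding: $2070.38 × 0.09 = $186.33
State unemployment insurance (employee share): $2226.21 × 0.001 = $2.23
OASDI: $2226.21 × 0.07 = $155.83
SDI: $2226.21 × 0.015 = $33.39
Dental insurance premium: $52.68
Life insurance premium: $149.52
(Employer's $214.62 toward dental insurance premium is not withheld from the employee.)
Total deductions = $155.83 + $20.70 + $212.21 + $186.33 + $2.23 + $155.83 + $33.39 + $52.68 + $149.52 = $968.72
Net pay = $2226.21 − $968.72 = $1257.49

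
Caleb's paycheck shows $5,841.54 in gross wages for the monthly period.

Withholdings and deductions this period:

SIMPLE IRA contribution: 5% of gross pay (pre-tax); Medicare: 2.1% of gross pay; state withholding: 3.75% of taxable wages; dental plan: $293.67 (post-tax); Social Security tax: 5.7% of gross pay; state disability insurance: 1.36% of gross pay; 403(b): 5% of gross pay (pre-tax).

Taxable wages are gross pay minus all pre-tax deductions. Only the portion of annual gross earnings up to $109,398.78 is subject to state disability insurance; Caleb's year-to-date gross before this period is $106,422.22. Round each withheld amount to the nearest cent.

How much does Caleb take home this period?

$4,270.44

SIMPLE IRA contribution: $5,841.54 × 0.05 = $292.08
403(b): $5,841.54 × 0.05 = $292.08
Pre-tax total = $292.08 + $292.08 = $584.16
Taxable wages = $5,841.54 − $584.16 = $5,257.38
State withholding: $5,257.38 × 0.0375 = $197.15
State disability insurance: only $109,398.78 − $106,422.22 = $2,976.56 of this check is subject → $2,976.56 × 0.0136 = $40.48
Medicare: $5,841.54 × 0.021 = $122.67
Social Security tax: $5,841.54 × 0.057 = $332.97
Dental plan: $293.67
Total deductions = $292.08 + $292.08 + $197.15 + $40.48 + $122.67 + $332.97 + $293.67 = $1,571.10
Net pay = $5,841.54 − $1,571.10 = $4,270.44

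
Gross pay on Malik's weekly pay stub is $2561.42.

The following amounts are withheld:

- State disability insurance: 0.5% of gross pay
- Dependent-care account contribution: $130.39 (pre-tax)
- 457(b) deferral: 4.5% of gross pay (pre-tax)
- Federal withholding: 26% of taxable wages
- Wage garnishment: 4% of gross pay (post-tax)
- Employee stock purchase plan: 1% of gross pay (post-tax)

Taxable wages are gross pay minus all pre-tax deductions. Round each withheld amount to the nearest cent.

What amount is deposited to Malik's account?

$1572.79

457(b) deferral: $2561.42 × 0.045 = $115.26
Dependent-care account contribution: $130.39
Pre-tax total = $115.26 + $130.39 = $245.65
Taxable wages = $2561.42 − $245.65 = $2315.77
Federal withholding: $2315.77 × 0.26 = $602.10
State disability insurance: $2561.42 × 0.005 = $12.81
Wage garnishment: $2561.42 × 0.04 = $102.46
Employee stock purchase plan: $2561.42 × 0.01 = $25.61
Total deductions = $115.26 + $130.39 + $602.10 + $12.81 + $102.46 + $25.61 = $988.63
Net pay = $2561.42 − $988.63 = $1572.79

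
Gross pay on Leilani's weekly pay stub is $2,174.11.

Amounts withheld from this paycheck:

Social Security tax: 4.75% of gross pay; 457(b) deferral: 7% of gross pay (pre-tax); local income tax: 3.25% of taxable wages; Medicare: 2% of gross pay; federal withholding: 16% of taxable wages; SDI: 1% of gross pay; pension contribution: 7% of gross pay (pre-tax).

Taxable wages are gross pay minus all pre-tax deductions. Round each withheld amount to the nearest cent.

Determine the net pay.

457(b) deferral: $2,174.11 × 0.07 = $152.19
Pension contribution: $2,174.11 × 0.07 = $152.19
Pre-tax total = $152.19 + $152.19 = $304.38
Taxable wages = $2,174.11 − $304.38 = $1,869.73
Local income tax: $1,869.73 × 0.0325 = $60.77
Federal withholding: $1,869.73 × 0.16 = $299.16
Social Security tax: $2,174.11 × 0.0475 = $103.27
SDI: $2,174.11 × 0.01 = $21.74
Medicare: $2,174.11 × 0.02 = $43.48
Total deductions = $152.19 + $152.19 + $60.77 + $299.16 + $103.27 + $21.74 + $43.48 = $832.80
Net pay = $2,174.11 − $832.80 = $1,341.31

$1,341.31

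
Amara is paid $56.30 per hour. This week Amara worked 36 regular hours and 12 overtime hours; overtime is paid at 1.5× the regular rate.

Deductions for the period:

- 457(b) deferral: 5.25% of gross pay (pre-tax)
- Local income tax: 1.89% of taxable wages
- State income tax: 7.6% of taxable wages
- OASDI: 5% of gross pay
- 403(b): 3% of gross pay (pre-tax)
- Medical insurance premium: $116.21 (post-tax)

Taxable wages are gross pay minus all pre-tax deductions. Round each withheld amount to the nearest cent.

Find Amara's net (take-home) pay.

$2256.45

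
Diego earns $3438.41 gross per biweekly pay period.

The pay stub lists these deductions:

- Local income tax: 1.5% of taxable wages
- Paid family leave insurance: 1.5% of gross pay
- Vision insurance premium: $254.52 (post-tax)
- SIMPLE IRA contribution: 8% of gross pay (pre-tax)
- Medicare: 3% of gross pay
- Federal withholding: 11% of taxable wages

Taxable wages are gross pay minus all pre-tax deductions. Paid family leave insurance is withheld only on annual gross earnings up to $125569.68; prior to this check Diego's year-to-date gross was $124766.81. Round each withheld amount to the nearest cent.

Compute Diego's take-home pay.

$2398.21

SIMPLE IRA contribution: $3438.41 × 0.08 = $275.07
Taxable wages = $3438.41 − $275.07 = $3163.34
Federal withholding: $3163.34 × 0.11 = $347.97
Local income tax: $3163.34 × 0.015 = $47.45
Paid family leave insurance: only $125569.68 − $124766.81 = $802.87 of this check is subject → $802.87 × 0.015 = $12.04
Medicare: $3438.41 × 0.03 = $103.15
Vision insurance premium: $254.52
Total deductions = $275.07 + $347.97 + $47.45 + $12.04 + $103.15 + $254.52 = $1040.20
Net pay = $3438.41 − $1040.20 = $2398.21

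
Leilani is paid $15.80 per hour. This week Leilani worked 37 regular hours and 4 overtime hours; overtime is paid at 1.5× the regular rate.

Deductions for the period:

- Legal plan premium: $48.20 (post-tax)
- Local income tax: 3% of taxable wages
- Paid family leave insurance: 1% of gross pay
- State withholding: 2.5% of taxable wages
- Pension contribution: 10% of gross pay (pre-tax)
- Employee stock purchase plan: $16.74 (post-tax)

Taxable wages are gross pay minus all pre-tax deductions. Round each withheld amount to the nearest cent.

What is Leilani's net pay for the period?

$506.10

Regular pay: 37 × $15.80 = $584.60
Overtime pay: 4 × $15.80 × 1.5 = $94.80
Gross pay = $584.60 + $94.80 = $679.40
Pension contribution: $679.40 × 0.1 = $67.94
Taxable wages = $679.40 − $67.94 = $611.46
Local income tax: $611.46 × 0.03 = $18.34
State withholding: $611.46 × 0.025 = $15.29
Paid family leave insurance: $679.40 × 0.01 = $6.79
Employee stock purchase plan: $16.74
Legal plan premium: $48.20
Total deductions = $67.94 + $18.34 + $15.29 + $6.79 + $16.74 + $48.20 = $173.30
Net pay = $679.40 − $173.30 = $506.10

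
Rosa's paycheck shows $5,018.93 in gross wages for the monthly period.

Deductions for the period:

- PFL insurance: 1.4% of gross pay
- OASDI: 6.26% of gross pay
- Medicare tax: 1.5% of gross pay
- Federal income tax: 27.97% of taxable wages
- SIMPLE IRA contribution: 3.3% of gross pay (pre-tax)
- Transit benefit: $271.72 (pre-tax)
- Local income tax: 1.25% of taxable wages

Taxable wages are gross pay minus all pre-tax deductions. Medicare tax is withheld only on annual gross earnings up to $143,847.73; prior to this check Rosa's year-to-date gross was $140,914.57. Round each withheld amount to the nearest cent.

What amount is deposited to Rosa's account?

$2,814.39

SIMPLE IRA contribution: $5,018.93 × 0.033 = $165.62
Transit benefit: $271.72
Pre-tax total = $165.62 + $271.72 = $437.34
Taxable wages = $5,018.93 − $437.34 = $4,581.59
Federal income tax: $4,581.59 × 0.2797 = $1,281.47
Local income tax: $4,581.59 × 0.0125 = $57.27
OASDI: $5,018.93 × 0.0626 = $314.19
Medicare tax: only $143,847.73 − $140,914.57 = $2,933.16 of this check is subject → $2,933.16 × 0.015 = $44.00
PFL insurance: $5,018.93 × 0.014 = $70.27
Total deductions = $165.62 + $271.72 + $1,281.47 + $57.27 + $314.19 + $44.00 + $70.27 = $2,204.54
Net pay = $5,018.93 − $2,204.54 = $2,814.39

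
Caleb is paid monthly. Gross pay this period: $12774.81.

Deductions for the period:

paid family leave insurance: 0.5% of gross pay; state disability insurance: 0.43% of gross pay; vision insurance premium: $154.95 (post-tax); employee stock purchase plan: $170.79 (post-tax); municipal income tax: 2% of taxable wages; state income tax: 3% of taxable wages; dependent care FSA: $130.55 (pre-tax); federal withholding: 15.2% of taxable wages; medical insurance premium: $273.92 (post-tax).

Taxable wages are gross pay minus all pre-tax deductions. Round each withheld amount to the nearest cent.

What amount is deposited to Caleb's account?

$9371.65

Dependent care FSA: $130.55
Taxable wages = $12774.81 − $130.55 = $12644.26
Federal withholding: $12644.26 × 0.152 = $1921.93
State income tax: $12644.26 × 0.03 = $379.33
Municipal income tax: $12644.26 × 0.02 = $252.89
Paid family leave insurance: $12774.81 × 0.005 = $63.87
State disability insurance: $12774.81 × 0.0043 = $54.93
Employee stock purchase plan: $170.79
Vision insurance premium: $154.95
Medical insurance premium: $273.92
Total deductions = $130.55 + $1921.93 + $379.33 + $252.89 + $63.87 + $54.93 + $170.79 + $154.95 + $273.92 = $3403.16
Net pay = $12774.81 − $3403.16 = $9371.65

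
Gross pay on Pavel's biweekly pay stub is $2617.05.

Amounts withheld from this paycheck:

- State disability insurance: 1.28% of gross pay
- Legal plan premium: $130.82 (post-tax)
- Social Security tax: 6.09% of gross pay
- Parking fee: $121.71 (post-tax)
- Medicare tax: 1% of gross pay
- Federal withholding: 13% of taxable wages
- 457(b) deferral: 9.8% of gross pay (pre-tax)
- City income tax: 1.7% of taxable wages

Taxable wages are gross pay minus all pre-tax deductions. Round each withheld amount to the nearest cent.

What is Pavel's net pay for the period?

457(b) deferral: $2617.05 × 0.098 = $256.47
Taxable wages = $2617.05 − $256.47 = $2360.58
Federal withholding: $2360.58 × 0.13 = $306.88
City income tax: $2360.58 × 0.017 = $40.13
Social Security tax: $2617.05 × 0.0609 = $159.38
State disability insurance: $2617.05 × 0.0128 = $33.50
Medicare tax: $2617.05 × 0.01 = $26.17
Parking fee: $121.71
Legal plan premium: $130.82
Total deductions = $256.47 + $306.88 + $40.13 + $159.38 + $33.50 + $26.17 + $121.71 + $130.82 = $1075.06
Net pay = $2617.05 − $1075.06 = $1541.99

$1541.99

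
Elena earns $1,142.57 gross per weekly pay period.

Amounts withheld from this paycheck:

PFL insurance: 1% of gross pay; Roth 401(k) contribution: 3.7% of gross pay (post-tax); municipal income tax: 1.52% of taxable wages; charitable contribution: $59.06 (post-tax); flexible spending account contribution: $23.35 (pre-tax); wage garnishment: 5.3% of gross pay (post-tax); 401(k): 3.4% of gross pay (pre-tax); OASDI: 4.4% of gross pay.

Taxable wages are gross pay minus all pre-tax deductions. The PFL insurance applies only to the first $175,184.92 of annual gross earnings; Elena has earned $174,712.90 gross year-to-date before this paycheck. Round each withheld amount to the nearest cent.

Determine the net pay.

$847.06

401(k): $1,142.57 × 0.034 = $38.85
Flexible spending account contribution: $23.35
Pre-tax total = $38.85 + $23.35 = $62.20
Taxable wages = $1,142.57 − $62.20 = $1,080.37
Municipal income tax: $1,080.37 × 0.0152 = $16.42
OASDI: $1,142.57 × 0.044 = $50.27
PFL insurance: only $175,184.92 − $174,712.90 = $472.02 of this check is subject → $472.02 × 0.01 = $4.72
Charitable contribution: $59.06
Wage garnishment: $1,142.57 × 0.053 = $60.56
Roth 401(k) contribution: $1,142.57 × 0.037 = $42.28
Total deductions = $38.85 + $23.35 + $16.42 + $50.27 + $4.72 + $59.06 + $60.56 + $42.28 = $295.51
Net pay = $1,142.57 − $295.51 = $847.06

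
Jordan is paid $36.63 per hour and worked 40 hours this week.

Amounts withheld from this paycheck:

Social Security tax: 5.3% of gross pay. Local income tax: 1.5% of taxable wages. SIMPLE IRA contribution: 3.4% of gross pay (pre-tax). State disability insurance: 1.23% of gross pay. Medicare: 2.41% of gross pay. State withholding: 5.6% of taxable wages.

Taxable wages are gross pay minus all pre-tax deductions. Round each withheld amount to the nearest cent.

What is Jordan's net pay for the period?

$1183.90

Gross pay: 40 × $36.63 = $1465.20
SIMPLE IRA contribution: $1465.20 × 0.034 = $49.82
Taxable wages = $1465.20 − $49.82 = $1415.38
Local income tax: $1415.38 × 0.015 = $21.23
State withholding: $1415.38 × 0.056 = $79.26
Medicare: $1465.20 × 0.0241 = $35.31
Social Security tax: $1465.20 × 0.053 = $77.66
State disability insurance: $1465.20 × 0.0123 = $18.02
Total deductions = $49.82 + $21.23 + $79.26 + $35.31 + $77.66 + $18.02 = $281.30
Net pay = $1465.20 − $281.30 = $1183.90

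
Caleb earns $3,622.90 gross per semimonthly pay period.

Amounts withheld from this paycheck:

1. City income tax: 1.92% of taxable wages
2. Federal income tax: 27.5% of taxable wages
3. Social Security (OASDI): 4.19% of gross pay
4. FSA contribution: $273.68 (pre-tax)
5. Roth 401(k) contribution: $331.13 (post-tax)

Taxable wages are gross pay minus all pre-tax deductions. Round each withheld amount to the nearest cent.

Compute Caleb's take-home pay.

$1,880.94

FSA contribution: $273.68
Taxable wages = $3,622.90 − $273.68 = $3,349.22
Federal income tax: $3,349.22 × 0.275 = $921.04
City income tax: $3,349.22 × 0.0192 = $64.31
Social Security (OASDI): $3,622.90 × 0.0419 = $151.80
Roth 401(k) contribution: $331.13
Total deductions = $273.68 + $921.04 + $64.31 + $151.80 + $331.13 = $1,741.96
Net pay = $3,622.90 − $1,741.96 = $1,880.94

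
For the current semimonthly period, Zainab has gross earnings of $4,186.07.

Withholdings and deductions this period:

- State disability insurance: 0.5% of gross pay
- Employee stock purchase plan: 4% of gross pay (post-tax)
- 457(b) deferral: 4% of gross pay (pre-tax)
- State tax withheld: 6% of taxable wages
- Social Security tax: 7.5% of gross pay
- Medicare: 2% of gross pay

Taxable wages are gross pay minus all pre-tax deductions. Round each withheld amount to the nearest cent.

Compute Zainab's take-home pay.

$3,191.46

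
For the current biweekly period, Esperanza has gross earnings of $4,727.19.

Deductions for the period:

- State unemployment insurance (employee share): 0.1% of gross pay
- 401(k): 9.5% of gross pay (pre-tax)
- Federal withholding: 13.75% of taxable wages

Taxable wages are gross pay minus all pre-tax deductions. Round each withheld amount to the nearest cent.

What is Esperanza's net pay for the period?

401(k): $4,727.19 × 0.095 = $449.08
Taxable wages = $4,727.19 − $449.08 = $4,278.11
Federal withholding: $4,278.11 × 0.1375 = $588.24
State unemployment insurance (employee share): $4,727.19 × 0.001 = $4.73
Total deductions = $449.08 + $588.24 + $4.73 = $1,042.05
Net pay = $4,727.19 − $1,042.05 = $3,685.14

$3,685.14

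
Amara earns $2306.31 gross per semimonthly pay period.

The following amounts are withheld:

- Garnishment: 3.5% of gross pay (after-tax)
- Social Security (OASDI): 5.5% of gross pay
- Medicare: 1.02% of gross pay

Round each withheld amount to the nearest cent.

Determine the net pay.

Social Security (OASDI): $2306.31 × 0.055 = $126.85
Medicare: $2306.31 × 0.0102 = $23.52
Garnishment: $2306.31 × 0.035 = $80.72
Total deductions = $126.85 + $23.52 + $80.72 = $231.09
Net pay = $2306.31 − $231.09 = $2075.22

$2075.22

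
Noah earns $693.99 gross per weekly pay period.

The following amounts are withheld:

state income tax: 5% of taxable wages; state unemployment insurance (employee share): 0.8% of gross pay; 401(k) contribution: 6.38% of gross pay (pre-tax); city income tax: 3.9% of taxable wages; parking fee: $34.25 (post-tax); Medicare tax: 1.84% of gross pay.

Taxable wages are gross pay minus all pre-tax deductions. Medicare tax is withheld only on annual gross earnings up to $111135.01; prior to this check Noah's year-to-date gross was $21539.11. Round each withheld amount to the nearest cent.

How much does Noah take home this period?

401(k) contribution: $693.99 × 0.0638 = $44.28
Taxable wages = $693.99 − $44.28 = $649.71
State income tax: $649.71 × 0.05 = $32.49
City income tax: $649.71 × 0.039 = $25.34
State unemployment insurance (employee share): $693.99 × 0.008 = $5.55
Medicare tax: cap not yet reached, full $693.99 is subject → $693.99 × 0.0184 = $12.77
Parking fee: $34.25
Total deductions = $44.28 + $32.49 + $25.34 + $5.55 + $12.77 + $34.25 = $154.68
Net pay = $693.99 − $154.68 = $539.31

$539.31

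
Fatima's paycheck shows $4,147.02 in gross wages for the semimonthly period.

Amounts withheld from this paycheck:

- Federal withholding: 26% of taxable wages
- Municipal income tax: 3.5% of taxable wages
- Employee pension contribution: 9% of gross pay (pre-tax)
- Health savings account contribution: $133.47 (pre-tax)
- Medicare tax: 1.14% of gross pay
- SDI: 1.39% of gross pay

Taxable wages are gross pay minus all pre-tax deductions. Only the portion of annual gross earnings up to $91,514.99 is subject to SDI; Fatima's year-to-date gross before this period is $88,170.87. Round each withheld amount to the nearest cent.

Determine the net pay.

$2,472.67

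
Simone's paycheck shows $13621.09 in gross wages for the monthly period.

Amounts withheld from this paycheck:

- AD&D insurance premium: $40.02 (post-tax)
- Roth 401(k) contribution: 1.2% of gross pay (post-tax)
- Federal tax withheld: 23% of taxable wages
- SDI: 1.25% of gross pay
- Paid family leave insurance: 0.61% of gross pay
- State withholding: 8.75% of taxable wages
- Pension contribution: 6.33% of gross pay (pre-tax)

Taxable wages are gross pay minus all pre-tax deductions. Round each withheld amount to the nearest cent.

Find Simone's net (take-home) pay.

$8251.12

Pension contribution: $13621.09 × 0.0633 = $862.21
Taxable wages = $13621.09 − $862.21 = $12758.88
Federal tax withheld: $12758.88 × 0.23 = $2934.54
State withholding: $12758.88 × 0.0875 = $1116.40
SDI: $13621.09 × 0.0125 = $170.26
Paid family leave insurance: $13621.09 × 0.0061 = $83.09
AD&D insurance premium: $40.02
Roth 401(k) contribution: $13621.09 × 0.012 = $163.45
Total deductions = $862.21 + $2934.54 + $1116.40 + $170.26 + $83.09 + $40.02 + $163.45 = $5369.97
Net pay = $13621.09 − $5369.97 = $8251.12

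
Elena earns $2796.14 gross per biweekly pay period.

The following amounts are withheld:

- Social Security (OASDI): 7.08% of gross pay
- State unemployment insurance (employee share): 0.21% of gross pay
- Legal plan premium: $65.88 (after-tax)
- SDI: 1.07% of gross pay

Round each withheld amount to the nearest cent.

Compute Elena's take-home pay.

$2496.50

State unemployment insurance (employee share): $2796.14 × 0.0021 = $5.87
SDI: $2796.14 × 0.0107 = $29.92
Social Security (OASDI): $2796.14 × 0.0708 = $197.97
Legal plan premium: $65.88
Total deductions = $5.87 + $29.92 + $197.97 + $65.88 = $299.64
Net pay = $2796.14 − $299.64 = $2496.50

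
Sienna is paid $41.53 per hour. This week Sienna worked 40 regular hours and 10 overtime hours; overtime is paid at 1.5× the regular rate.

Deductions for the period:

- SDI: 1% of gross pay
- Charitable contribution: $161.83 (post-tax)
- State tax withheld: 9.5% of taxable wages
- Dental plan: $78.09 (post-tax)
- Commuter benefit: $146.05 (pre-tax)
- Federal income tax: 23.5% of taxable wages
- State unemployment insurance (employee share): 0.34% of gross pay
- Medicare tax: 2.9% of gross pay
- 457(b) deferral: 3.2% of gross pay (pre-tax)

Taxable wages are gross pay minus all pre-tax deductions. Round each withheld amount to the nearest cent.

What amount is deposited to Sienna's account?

Regular pay: 40 × $41.53 = $1,661.20
Overtime pay: 10 × $41.53 × 1.5 = $622.95
Gross pay = $1,661.20 + $622.95 = $2,284.15
457(b) deferral: $2,284.15 × 0.032 = $73.09
Commuter benefit: $146.05
Pre-tax total = $73.09 + $146.05 = $219.14
Taxable wages = $2,284.15 − $219.14 = $2,065.01
State tax withheld: $2,065.01 × 0.095 = $196.18
Federal income tax: $2,065.01 × 0.235 = $485.28
SDI: $2,284.15 × 0.01 = $22.84
Medicare tax: $2,284.15 × 0.029 = $66.24
State unemployment insurance (employee share): $2,284.15 × 0.0034 = $7.77
Dental plan: $78.09
Charitable contribution: $161.83
Total deductions = $73.09 + $146.05 + $196.18 + $485.28 + $22.84 + $66.24 + $7.77 + $78.09 + $161.83 = $1,237.37
Net pay = $2,284.15 − $1,237.37 = $1,046.78

$1,046.78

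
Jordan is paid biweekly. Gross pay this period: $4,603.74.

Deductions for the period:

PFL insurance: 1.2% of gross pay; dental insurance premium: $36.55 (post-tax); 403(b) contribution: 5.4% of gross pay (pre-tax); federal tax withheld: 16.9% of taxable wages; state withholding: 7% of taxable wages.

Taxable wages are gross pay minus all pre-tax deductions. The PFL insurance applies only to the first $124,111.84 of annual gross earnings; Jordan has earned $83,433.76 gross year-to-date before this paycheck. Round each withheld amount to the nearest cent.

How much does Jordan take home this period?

403(b) contribution: $4,603.74 × 0.054 = $248.60
Taxable wages = $4,603.74 − $248.60 = $4,355.14
Federal tax withheld: $4,355.14 × 0.169 = $736.02
State withholding: $4,355.14 × 0.07 = $304.86
PFL insurance: cap not yet reached, full $4,603.74 is subject → $4,603.74 × 0.012 = $55.24
Dental insurance premium: $36.55
Total deductions = $248.60 + $736.02 + $304.86 + $55.24 + $36.55 = $1,381.27
Net pay = $4,603.74 − $1,381.27 = $3,222.47

$3,222.47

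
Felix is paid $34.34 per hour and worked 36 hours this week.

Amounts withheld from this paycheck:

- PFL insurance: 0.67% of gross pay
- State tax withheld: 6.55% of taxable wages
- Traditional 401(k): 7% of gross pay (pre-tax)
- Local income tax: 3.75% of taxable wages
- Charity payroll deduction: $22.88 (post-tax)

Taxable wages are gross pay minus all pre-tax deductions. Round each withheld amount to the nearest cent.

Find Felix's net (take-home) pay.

Gross pay: 36 × $34.34 = $1,236.24
Traditional 401(k): $1,236.24 × 0.07 = $86.54
Taxable wages = $1,236.24 − $86.54 = $1,149.70
State tax withheld: $1,149.70 × 0.0655 = $75.31
Local income tax: $1,149.70 × 0.0375 = $43.11
PFL insurance: $1,236.24 × 0.0067 = $8.28
Charity payroll deduction: $22.88
Total deductions = $86.54 + $75.31 + $43.11 + $8.28 + $22.88 = $236.12
Net pay = $1,236.24 − $236.12 = $1,000.12

$1,000.12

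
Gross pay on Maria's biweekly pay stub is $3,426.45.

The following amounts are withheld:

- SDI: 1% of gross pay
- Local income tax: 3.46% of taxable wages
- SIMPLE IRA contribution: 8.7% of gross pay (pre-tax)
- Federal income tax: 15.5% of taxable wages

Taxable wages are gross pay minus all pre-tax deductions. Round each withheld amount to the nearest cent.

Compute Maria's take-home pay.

SIMPLE IRA contribution: $3,426.45 × 0.087 = $298.10
Taxable wages = $3,426.45 − $298.10 = $3,128.35
Local income tax: $3,128.35 × 0.0346 = $108.24
Federal income tax: $3,128.35 × 0.155 = $484.89
SDI: $3,426.45 × 0.01 = $34.26
Total deductions = $298.10 + $108.24 + $484.89 + $34.26 = $925.49
Net pay = $3,426.45 − $925.49 = $2,500.96

$2,500.96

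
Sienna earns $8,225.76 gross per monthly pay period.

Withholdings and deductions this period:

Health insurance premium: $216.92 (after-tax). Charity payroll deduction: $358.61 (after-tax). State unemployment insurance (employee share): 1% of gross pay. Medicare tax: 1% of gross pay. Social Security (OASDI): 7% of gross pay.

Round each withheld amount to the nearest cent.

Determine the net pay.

$6,909.91

Social Security (OASDI): $8,225.76 × 0.07 = $575.80
State unemployment insurance (employee share): $8,225.76 × 0.01 = $82.26
Medicare tax: $8,225.76 × 0.01 = $82.26
Health insurance premium: $216.92
Charity payroll deduction: $358.61
Total deductions = $575.80 + $82.26 + $82.26 + $216.92 + $358.61 = $1,315.85
Net pay = $8,225.76 − $1,315.85 = $6,909.91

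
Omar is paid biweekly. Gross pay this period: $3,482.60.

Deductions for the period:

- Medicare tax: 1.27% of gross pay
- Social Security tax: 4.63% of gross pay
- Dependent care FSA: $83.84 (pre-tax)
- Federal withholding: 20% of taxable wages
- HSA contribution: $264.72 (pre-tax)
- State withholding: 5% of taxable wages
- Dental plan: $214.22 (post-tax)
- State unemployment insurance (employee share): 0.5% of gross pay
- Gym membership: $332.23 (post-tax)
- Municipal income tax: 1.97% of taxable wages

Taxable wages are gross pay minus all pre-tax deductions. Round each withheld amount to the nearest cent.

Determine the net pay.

HSA contribution: $264.72
Dependent care FSA: $83.84
Pre-tax total = $264.72 + $83.84 = $348.56
Taxable wages = $3,482.60 − $348.56 = $3,134.04
State withholding: $3,134.04 × 0.05 = $156.70
Municipal income tax: $3,134.04 × 0.0197 = $61.74
Federal withholding: $3,134.04 × 0.2 = $626.81
State unemployment insurance (employee share): $3,482.60 × 0.005 = $17.41
Medicare tax: $3,482.60 × 0.0127 = $44.23
Social Security tax: $3,482.60 × 0.0463 = $161.24
Gym membership: $332.23
Dental plan: $214.22
Total deductions = $264.72 + $83.84 + $156.70 + $61.74 + $626.81 + $17.41 + $44.23 + $161.24 + $332.23 + $214.22 = $1,963.14
Net pay = $3,482.60 − $1,963.14 = $1,519.46

$1,519.46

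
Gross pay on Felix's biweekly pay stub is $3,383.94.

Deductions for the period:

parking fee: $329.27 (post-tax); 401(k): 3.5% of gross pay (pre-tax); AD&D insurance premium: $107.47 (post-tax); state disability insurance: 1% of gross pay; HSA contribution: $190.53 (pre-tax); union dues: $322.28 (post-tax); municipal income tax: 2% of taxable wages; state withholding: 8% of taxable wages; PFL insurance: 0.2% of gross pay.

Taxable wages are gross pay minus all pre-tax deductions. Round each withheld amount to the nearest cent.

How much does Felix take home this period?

401(k): $3,383.94 × 0.035 = $118.44
HSA contribution: $190.53
Pre-tax total = $118.44 + $190.53 = $308.97
Taxable wages = $3,383.94 − $308.97 = $3,074.97
State withholding: $3,074.97 × 0.08 = $246.00
Municipal income tax: $3,074.97 × 0.02 = $61.50
PFL insurance: $3,383.94 × 0.002 = $6.77
State disability insurance: $3,383.94 × 0.01 = $33.84
Union dues: $322.28
AD&D insurance premium: $107.47
Parking fee: $329.27
Total deductions = $118.44 + $190.53 + $246.00 + $61.50 + $6.77 + $33.84 + $322.28 + $107.47 + $329.27 = $1,416.10
Net pay = $3,383.94 − $1,416.10 = $1,967.84

$1,967.84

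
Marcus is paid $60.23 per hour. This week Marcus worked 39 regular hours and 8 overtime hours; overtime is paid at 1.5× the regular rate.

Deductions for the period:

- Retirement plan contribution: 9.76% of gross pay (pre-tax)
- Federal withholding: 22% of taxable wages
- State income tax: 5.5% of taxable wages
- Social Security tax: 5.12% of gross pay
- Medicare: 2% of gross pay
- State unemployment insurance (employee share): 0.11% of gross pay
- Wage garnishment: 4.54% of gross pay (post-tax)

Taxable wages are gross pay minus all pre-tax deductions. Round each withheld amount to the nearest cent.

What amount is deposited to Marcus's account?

$1648.11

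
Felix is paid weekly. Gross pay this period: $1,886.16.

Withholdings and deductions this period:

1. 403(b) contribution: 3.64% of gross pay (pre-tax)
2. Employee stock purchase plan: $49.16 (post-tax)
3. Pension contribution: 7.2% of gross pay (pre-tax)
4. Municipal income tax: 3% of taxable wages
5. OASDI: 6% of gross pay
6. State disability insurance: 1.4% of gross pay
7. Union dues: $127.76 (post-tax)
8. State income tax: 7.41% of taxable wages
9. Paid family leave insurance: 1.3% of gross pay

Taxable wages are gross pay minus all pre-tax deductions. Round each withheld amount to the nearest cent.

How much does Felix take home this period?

Pension contribution: $1,886.16 × 0.072 = $135.80
403(b) contribution: $1,886.16 × 0.0364 = $68.66
Pre-tax total = $135.80 + $68.66 = $204.46
Taxable wages = $1,886.16 − $204.46 = $1,681.70
State income tax: $1,681.70 × 0.0741 = $124.61
Municipal income tax: $1,681.70 × 0.03 = $50.45
Paid family leave insurance: $1,886.16 × 0.013 = $24.52
State disability insurance: $1,886.16 × 0.014 = $26.41
OASDI: $1,886.16 × 0.06 = $113.17
Union dues: $127.76
Employee stock purchase plan: $49.16
Total deductions = $135.80 + $68.66 + $124.61 + $50.45 + $24.52 + $26.41 + $113.17 + $127.76 + $49.16 = $720.54
Net pay = $1,886.16 − $720.54 = $1,165.62

$1,165.62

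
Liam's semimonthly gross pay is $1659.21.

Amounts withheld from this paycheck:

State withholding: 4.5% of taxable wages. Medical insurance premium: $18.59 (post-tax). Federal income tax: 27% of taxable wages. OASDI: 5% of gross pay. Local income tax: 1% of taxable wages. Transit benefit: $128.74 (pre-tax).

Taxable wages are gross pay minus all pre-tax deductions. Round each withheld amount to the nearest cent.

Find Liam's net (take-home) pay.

$931.52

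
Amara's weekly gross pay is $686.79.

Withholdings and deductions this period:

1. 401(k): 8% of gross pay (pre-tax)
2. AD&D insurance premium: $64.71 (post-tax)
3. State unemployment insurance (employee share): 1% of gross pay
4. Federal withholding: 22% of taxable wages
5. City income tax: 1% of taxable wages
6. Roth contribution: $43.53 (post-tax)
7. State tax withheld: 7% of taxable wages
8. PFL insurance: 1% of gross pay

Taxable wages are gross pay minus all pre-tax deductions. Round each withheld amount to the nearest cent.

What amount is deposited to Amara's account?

$320.31

401(k): $686.79 × 0.08 = $54.94
Taxable wages = $686.79 − $54.94 = $631.85
State tax withheld: $631.85 × 0.07 = $44.23
City income tax: $631.85 × 0.01 = $6.32
Federal withholding: $631.85 × 0.22 = $139.01
State unemployment insurance (employee share): $686.79 × 0.01 = $6.87
PFL insurance: $686.79 × 0.01 = $6.87
AD&D insurance premium: $64.71
Roth contribution: $43.53
Total deductions = $54.94 + $44.23 + $6.32 + $139.01 + $6.87 + $6.87 + $64.71 + $43.53 = $366.48
Net pay = $686.79 − $366.48 = $320.31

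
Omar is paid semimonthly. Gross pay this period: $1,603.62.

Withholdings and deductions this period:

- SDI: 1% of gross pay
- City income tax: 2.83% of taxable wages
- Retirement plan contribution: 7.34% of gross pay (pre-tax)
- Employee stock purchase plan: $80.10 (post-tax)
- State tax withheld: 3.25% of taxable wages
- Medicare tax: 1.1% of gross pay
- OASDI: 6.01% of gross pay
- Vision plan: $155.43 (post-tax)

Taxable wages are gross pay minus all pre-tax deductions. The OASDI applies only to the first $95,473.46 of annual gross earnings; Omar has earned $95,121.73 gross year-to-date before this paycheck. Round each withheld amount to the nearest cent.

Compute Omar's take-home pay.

$1,105.22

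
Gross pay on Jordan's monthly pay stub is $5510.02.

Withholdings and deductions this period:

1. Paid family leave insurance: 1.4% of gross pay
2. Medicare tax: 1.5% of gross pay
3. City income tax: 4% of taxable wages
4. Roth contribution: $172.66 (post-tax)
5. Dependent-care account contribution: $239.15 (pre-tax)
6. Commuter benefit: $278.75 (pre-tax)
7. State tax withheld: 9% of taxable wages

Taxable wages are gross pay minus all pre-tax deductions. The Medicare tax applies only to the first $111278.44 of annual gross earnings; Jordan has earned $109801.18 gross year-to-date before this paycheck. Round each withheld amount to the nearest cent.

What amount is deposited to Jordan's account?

Dependent-care account contribution: $239.15
Commuter benefit: $278.75
Pre-tax total = $239.15 + $278.75 = $517.90
Taxable wages = $5510.02 − $517.90 = $4992.12
State tax withheld: $4992.12 × 0.09 = $449.29
City income tax: $4992.12 × 0.04 = $199.68
Medicare tax: only $111278.44 − $109801.18 = $1477.26 of this check is subject → $1477.26 × 0.015 = $22.16
Paid family leave insurance: $5510.02 × 0.014 = $77.14
Roth contribution: $172.66
Total deductions = $239.15 + $278.75 + $449.29 + $199.68 + $22.16 + $77.14 + $172.66 = $1438.83
Net pay = $5510.02 − $1438.83 = $4071.19

$4071.19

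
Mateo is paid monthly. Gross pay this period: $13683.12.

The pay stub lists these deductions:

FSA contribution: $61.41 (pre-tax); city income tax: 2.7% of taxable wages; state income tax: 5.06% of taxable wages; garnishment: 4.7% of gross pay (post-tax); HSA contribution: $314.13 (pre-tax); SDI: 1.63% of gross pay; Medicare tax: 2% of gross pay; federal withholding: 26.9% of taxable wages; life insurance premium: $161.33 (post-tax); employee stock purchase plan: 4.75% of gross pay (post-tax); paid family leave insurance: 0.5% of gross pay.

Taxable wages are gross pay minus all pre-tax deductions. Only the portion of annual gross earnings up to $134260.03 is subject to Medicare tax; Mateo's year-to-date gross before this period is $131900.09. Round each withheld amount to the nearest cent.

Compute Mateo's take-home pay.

FSA contribution: $61.41
HSA contribution: $314.13
Pre-tax total = $61.41 + $314.13 = $375.54
Taxable wages = $13683.12 − $375.54 = $13307.58
State income tax: $13307.58 × 0.0506 = $673.36
City income tax: $13307.58 × 0.027 = $359.30
Federal withholding: $13307.58 × 0.269 = $3579.74
Paid family leave insurance: $13683.12 × 0.005 = $68.42
SDI: $13683.12 × 0.0163 = $223.03
Medicare tax: only $134260.03 − $131900.09 = $2359.94 of this check is subject → $2359.94 × 0.02 = $47.20
Employee stock purchase plan: $13683.12 × 0.0475 = $649.95
Garnishment: $13683.12 × 0.047 = $643.11
Life insurance premium: $161.33
Total deductions = $61.41 + $314.13 + $673.36 + $359.30 + $3579.74 + $68.42 + $223.03 + $47.20 + $649.95 + $643.11 + $161.33 = $6780.98
Net pay = $13683.12 − $6780.98 = $6902.14

$6902.14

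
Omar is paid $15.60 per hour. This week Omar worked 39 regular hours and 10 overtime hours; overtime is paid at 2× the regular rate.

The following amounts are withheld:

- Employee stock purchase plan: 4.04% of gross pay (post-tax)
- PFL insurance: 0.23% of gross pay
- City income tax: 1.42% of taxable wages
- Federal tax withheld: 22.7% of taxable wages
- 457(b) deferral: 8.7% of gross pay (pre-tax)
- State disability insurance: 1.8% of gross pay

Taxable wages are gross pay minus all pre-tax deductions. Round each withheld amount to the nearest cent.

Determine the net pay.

Regular pay: 39 × $15.60 = $608.40
Overtime pay: 10 × $15.60 × 2 = $312.00
Gross pay = $608.40 + $312.00 = $920.40
457(b) deferral: $920.40 × 0.087 = $80.07
Taxable wages = $920.40 − $80.07 = $840.33
Federal tax withheld: $840.33 × 0.227 = $190.75
City income tax: $840.33 × 0.0142 = $11.93
State disability insurance: $920.40 × 0.018 = $16.57
PFL insurance: $920.40 × 0.0023 = $2.12
Employee stock purchase plan: $920.40 × 0.0404 = $37.18
Total deductions = $80.07 + $190.75 + $11.93 + $16.57 + $2.12 + $37.18 = $338.62
Net pay = $920.40 − $338.62 = $581.78

$581.78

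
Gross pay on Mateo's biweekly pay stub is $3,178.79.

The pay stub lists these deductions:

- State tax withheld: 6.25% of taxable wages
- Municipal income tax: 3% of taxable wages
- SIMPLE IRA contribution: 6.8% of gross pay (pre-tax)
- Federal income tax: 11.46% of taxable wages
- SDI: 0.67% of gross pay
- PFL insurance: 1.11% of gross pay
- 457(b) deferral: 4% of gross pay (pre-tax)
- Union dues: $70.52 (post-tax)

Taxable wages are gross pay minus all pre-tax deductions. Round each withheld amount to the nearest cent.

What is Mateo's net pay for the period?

$2,121.15

SIMPLE IRA contribution: $3,178.79 × 0.068 = $216.16
457(b) deferral: $3,178.79 × 0.04 = $127.15
Pre-tax total = $216.16 + $127.15 = $343.31
Taxable wages = $3,178.79 − $343.31 = $2,835.48
Federal income tax: $2,835.48 × 0.1146 = $324.95
Municipal income tax: $2,835.48 × 0.03 = $85.06
State tax withheld: $2,835.48 × 0.0625 = $177.22
SDI: $3,178.79 × 0.0067 = $21.30
PFL insurance: $3,178.79 × 0.0111 = $35.28
Union dues: $70.52
Total deductions = $216.16 + $127.15 + $324.95 + $85.06 + $177.22 + $21.30 + $35.28 + $70.52 = $1,057.64
Net pay = $3,178.79 − $1,057.64 = $2,121.15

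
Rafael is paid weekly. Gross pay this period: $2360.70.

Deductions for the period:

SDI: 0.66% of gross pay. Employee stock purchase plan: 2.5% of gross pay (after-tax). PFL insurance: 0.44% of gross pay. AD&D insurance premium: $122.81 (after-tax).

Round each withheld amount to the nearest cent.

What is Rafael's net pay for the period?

$2152.90

SDI: $2360.70 × 0.0066 = $15.58
PFL insurance: $2360.70 × 0.0044 = $10.39
AD&D insurance premium: $122.81
Employee stock purchase plan: $2360.70 × 0.025 = $59.02
Total deductions = $15.58 + $10.39 + $122.81 + $59.02 = $207.80
Net pay = $2360.70 − $207.80 = $2152.90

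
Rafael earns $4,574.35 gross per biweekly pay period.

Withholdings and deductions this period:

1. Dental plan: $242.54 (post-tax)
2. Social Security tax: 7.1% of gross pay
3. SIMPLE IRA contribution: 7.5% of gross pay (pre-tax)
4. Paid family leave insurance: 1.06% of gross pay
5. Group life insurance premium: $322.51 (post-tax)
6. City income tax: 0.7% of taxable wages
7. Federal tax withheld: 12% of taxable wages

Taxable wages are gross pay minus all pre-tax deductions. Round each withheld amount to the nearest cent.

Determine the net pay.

SIMPLE IRA contribution: $4,574.35 × 0.075 = $343.08
Taxable wages = $4,574.35 − $343.08 = $4,231.27
Federal tax withheld: $4,231.27 × 0.12 = $507.75
City income tax: $4,231.27 × 0.007 = $29.62
Paid family leave insurance: $4,574.35 × 0.0106 = $48.49
Social Security tax: $4,574.35 × 0.071 = $324.78
Dental plan: $242.54
Group life insurance premium: $322.51
Total deductions = $343.08 + $507.75 + $29.62 + $48.49 + $324.78 + $242.54 + $322.51 = $1,818.77
Net pay = $4,574.35 − $1,818.77 = $2,755.58

$2,755.58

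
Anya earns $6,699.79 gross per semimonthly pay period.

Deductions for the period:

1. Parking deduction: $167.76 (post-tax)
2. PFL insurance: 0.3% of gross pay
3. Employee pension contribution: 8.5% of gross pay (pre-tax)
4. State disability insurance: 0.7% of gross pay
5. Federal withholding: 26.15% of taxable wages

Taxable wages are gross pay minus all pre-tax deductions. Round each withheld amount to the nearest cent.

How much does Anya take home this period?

$4,292.47

Employee pension contribution: $6,699.79 × 0.085 = $569.48
Taxable wages = $6,699.79 − $569.48 = $6,130.31
Federal withholding: $6,130.31 × 0.2615 = $1,603.08
State disability insurance: $6,699.79 × 0.007 = $46.90
PFL insurance: $6,699.79 × 0.003 = $20.10
Parking deduction: $167.76
Total deductions = $569.48 + $1,603.08 + $46.90 + $20.10 + $167.76 = $2,407.32
Net pay = $6,699.79 − $2,407.32 = $4,292.47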